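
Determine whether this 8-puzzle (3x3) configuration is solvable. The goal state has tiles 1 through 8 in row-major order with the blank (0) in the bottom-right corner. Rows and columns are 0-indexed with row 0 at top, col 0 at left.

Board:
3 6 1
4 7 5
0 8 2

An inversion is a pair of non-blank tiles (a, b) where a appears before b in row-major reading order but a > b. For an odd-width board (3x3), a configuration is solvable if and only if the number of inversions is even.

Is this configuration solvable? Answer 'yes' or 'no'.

Answer: no

Derivation:
Inversions (pairs i<j in row-major order where tile[i] > tile[j] > 0): 11
11 is odd, so the puzzle is not solvable.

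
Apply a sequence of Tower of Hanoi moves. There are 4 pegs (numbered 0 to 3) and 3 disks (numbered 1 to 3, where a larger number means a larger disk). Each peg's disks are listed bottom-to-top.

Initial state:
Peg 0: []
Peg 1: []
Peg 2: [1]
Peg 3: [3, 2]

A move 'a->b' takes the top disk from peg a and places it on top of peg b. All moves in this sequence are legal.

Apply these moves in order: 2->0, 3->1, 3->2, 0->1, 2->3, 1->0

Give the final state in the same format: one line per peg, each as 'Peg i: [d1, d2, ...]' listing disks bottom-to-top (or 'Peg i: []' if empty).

Answer: Peg 0: [1]
Peg 1: [2]
Peg 2: []
Peg 3: [3]

Derivation:
After move 1 (2->0):
Peg 0: [1]
Peg 1: []
Peg 2: []
Peg 3: [3, 2]

After move 2 (3->1):
Peg 0: [1]
Peg 1: [2]
Peg 2: []
Peg 3: [3]

After move 3 (3->2):
Peg 0: [1]
Peg 1: [2]
Peg 2: [3]
Peg 3: []

After move 4 (0->1):
Peg 0: []
Peg 1: [2, 1]
Peg 2: [3]
Peg 3: []

After move 5 (2->3):
Peg 0: []
Peg 1: [2, 1]
Peg 2: []
Peg 3: [3]

After move 6 (1->0):
Peg 0: [1]
Peg 1: [2]
Peg 2: []
Peg 3: [3]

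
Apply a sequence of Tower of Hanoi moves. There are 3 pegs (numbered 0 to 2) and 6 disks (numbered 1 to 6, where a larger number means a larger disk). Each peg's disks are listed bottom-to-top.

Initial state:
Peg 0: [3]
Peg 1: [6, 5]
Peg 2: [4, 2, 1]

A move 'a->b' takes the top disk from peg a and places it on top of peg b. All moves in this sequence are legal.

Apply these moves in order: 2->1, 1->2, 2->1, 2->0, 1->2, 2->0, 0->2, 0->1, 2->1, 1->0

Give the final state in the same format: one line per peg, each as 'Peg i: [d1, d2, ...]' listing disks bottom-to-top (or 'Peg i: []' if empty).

After move 1 (2->1):
Peg 0: [3]
Peg 1: [6, 5, 1]
Peg 2: [4, 2]

After move 2 (1->2):
Peg 0: [3]
Peg 1: [6, 5]
Peg 2: [4, 2, 1]

After move 3 (2->1):
Peg 0: [3]
Peg 1: [6, 5, 1]
Peg 2: [4, 2]

After move 4 (2->0):
Peg 0: [3, 2]
Peg 1: [6, 5, 1]
Peg 2: [4]

After move 5 (1->2):
Peg 0: [3, 2]
Peg 1: [6, 5]
Peg 2: [4, 1]

After move 6 (2->0):
Peg 0: [3, 2, 1]
Peg 1: [6, 5]
Peg 2: [4]

After move 7 (0->2):
Peg 0: [3, 2]
Peg 1: [6, 5]
Peg 2: [4, 1]

After move 8 (0->1):
Peg 0: [3]
Peg 1: [6, 5, 2]
Peg 2: [4, 1]

After move 9 (2->1):
Peg 0: [3]
Peg 1: [6, 5, 2, 1]
Peg 2: [4]

After move 10 (1->0):
Peg 0: [3, 1]
Peg 1: [6, 5, 2]
Peg 2: [4]

Answer: Peg 0: [3, 1]
Peg 1: [6, 5, 2]
Peg 2: [4]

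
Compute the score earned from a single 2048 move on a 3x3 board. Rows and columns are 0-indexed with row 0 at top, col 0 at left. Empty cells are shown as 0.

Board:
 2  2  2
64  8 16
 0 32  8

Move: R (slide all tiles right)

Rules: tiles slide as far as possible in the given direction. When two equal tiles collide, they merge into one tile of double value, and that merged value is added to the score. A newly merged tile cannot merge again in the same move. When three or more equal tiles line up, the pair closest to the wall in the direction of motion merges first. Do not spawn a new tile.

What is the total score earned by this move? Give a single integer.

Answer: 4

Derivation:
Slide right:
row 0: [2, 2, 2] -> [0, 2, 4]  score +4 (running 4)
row 1: [64, 8, 16] -> [64, 8, 16]  score +0 (running 4)
row 2: [0, 32, 8] -> [0, 32, 8]  score +0 (running 4)
Board after move:
 0  2  4
64  8 16
 0 32  8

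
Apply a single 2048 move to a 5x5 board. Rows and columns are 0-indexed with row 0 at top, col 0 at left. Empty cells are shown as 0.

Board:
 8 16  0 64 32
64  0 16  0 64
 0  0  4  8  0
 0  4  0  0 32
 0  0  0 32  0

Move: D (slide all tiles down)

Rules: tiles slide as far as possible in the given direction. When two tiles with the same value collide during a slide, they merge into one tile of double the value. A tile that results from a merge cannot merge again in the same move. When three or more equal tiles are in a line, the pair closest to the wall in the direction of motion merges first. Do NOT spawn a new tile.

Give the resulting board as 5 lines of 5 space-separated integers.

Slide down:
col 0: [8, 64, 0, 0, 0] -> [0, 0, 0, 8, 64]
col 1: [16, 0, 0, 4, 0] -> [0, 0, 0, 16, 4]
col 2: [0, 16, 4, 0, 0] -> [0, 0, 0, 16, 4]
col 3: [64, 0, 8, 0, 32] -> [0, 0, 64, 8, 32]
col 4: [32, 64, 0, 32, 0] -> [0, 0, 32, 64, 32]

Answer:  0  0  0  0  0
 0  0  0  0  0
 0  0  0 64 32
 8 16 16  8 64
64  4  4 32 32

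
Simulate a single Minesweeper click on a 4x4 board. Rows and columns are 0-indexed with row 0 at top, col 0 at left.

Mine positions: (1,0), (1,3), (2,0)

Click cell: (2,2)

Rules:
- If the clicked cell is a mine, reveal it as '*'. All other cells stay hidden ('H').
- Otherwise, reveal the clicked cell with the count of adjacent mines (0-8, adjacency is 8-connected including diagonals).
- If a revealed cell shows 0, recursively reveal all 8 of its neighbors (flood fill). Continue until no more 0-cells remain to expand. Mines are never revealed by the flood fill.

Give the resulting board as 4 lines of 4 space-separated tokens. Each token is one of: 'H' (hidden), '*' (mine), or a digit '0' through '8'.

H H H H
H H H H
H H 1 H
H H H H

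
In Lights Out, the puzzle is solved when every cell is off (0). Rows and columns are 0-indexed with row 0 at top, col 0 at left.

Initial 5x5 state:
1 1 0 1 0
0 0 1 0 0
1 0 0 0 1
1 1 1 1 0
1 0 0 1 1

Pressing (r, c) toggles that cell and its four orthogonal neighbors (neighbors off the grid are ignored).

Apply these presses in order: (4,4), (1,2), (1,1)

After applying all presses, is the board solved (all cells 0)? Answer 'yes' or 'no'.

Answer: no

Derivation:
After press 1 at (4,4):
1 1 0 1 0
0 0 1 0 0
1 0 0 0 1
1 1 1 1 1
1 0 0 0 0

After press 2 at (1,2):
1 1 1 1 0
0 1 0 1 0
1 0 1 0 1
1 1 1 1 1
1 0 0 0 0

After press 3 at (1,1):
1 0 1 1 0
1 0 1 1 0
1 1 1 0 1
1 1 1 1 1
1 0 0 0 0

Lights still on: 16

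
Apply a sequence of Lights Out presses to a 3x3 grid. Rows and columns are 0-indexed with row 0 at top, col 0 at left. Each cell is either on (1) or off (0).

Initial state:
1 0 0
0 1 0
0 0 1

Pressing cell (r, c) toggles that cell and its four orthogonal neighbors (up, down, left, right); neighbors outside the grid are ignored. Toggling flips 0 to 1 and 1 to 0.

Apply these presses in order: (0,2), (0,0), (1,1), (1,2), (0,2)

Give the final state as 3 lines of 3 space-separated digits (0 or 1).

Answer: 0 0 1
0 1 0
0 1 0

Derivation:
After press 1 at (0,2):
1 1 1
0 1 1
0 0 1

After press 2 at (0,0):
0 0 1
1 1 1
0 0 1

After press 3 at (1,1):
0 1 1
0 0 0
0 1 1

After press 4 at (1,2):
0 1 0
0 1 1
0 1 0

After press 5 at (0,2):
0 0 1
0 1 0
0 1 0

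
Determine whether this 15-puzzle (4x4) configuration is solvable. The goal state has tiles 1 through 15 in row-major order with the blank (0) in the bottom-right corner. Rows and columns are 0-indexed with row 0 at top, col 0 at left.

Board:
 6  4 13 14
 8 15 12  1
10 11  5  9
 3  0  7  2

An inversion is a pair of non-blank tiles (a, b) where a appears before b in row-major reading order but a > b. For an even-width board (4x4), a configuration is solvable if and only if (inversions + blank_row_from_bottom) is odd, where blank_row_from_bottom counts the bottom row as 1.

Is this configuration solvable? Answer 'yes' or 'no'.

Answer: no

Derivation:
Inversions: 67
Blank is in row 3 (0-indexed from top), which is row 1 counting from the bottom (bottom = 1).
67 + 1 = 68, which is even, so the puzzle is not solvable.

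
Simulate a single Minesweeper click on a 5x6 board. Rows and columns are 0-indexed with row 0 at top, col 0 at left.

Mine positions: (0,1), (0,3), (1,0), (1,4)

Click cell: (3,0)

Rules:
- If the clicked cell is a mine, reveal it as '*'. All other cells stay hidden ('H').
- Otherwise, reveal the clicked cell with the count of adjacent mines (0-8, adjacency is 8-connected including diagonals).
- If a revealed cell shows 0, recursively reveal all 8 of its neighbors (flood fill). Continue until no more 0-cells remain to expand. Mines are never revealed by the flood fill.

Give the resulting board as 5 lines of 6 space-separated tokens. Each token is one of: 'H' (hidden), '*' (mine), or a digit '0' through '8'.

H H H H H H
H 2 2 2 H H
1 1 0 1 1 1
0 0 0 0 0 0
0 0 0 0 0 0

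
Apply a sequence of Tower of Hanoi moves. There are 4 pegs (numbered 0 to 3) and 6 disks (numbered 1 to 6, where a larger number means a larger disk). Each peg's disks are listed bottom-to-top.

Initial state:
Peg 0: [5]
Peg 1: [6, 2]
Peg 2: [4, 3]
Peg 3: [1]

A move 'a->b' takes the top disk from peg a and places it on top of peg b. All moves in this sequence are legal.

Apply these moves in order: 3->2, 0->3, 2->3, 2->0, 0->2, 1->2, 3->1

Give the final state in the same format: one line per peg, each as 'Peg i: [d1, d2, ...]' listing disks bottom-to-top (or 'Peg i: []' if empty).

After move 1 (3->2):
Peg 0: [5]
Peg 1: [6, 2]
Peg 2: [4, 3, 1]
Peg 3: []

After move 2 (0->3):
Peg 0: []
Peg 1: [6, 2]
Peg 2: [4, 3, 1]
Peg 3: [5]

After move 3 (2->3):
Peg 0: []
Peg 1: [6, 2]
Peg 2: [4, 3]
Peg 3: [5, 1]

After move 4 (2->0):
Peg 0: [3]
Peg 1: [6, 2]
Peg 2: [4]
Peg 3: [5, 1]

After move 5 (0->2):
Peg 0: []
Peg 1: [6, 2]
Peg 2: [4, 3]
Peg 3: [5, 1]

After move 6 (1->2):
Peg 0: []
Peg 1: [6]
Peg 2: [4, 3, 2]
Peg 3: [5, 1]

After move 7 (3->1):
Peg 0: []
Peg 1: [6, 1]
Peg 2: [4, 3, 2]
Peg 3: [5]

Answer: Peg 0: []
Peg 1: [6, 1]
Peg 2: [4, 3, 2]
Peg 3: [5]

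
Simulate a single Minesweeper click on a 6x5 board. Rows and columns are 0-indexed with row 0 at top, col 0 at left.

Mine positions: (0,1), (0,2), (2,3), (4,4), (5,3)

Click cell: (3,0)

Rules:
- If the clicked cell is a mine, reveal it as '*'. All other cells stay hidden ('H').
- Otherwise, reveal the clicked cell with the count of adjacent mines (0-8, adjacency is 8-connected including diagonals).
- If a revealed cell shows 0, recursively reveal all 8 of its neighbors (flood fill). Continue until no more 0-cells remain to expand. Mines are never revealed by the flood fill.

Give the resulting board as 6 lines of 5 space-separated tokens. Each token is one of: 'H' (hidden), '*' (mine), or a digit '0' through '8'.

H H H H H
1 2 3 H H
0 0 1 H H
0 0 1 H H
0 0 1 H H
0 0 1 H H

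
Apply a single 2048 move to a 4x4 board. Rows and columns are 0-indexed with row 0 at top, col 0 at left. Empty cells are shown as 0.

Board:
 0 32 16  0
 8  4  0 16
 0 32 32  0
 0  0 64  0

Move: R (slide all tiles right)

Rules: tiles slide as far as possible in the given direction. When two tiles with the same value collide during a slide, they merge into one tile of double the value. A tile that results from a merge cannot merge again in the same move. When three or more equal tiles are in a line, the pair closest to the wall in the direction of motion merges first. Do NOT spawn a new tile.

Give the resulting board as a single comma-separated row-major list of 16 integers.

Answer: 0, 0, 32, 16, 0, 8, 4, 16, 0, 0, 0, 64, 0, 0, 0, 64

Derivation:
Slide right:
row 0: [0, 32, 16, 0] -> [0, 0, 32, 16]
row 1: [8, 4, 0, 16] -> [0, 8, 4, 16]
row 2: [0, 32, 32, 0] -> [0, 0, 0, 64]
row 3: [0, 0, 64, 0] -> [0, 0, 0, 64]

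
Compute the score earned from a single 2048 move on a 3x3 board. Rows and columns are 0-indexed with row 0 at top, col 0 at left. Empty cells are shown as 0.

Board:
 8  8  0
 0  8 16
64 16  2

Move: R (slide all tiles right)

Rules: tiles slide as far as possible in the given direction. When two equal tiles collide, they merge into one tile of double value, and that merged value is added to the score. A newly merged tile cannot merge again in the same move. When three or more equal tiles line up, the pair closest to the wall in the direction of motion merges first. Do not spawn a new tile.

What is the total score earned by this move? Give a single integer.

Slide right:
row 0: [8, 8, 0] -> [0, 0, 16]  score +16 (running 16)
row 1: [0, 8, 16] -> [0, 8, 16]  score +0 (running 16)
row 2: [64, 16, 2] -> [64, 16, 2]  score +0 (running 16)
Board after move:
 0  0 16
 0  8 16
64 16  2

Answer: 16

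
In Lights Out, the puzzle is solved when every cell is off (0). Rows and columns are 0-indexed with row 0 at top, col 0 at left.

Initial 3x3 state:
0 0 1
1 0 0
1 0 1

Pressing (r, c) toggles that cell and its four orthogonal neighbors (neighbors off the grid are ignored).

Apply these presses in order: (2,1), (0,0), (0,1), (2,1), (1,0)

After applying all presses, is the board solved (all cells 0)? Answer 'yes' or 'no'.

After press 1 at (2,1):
0 0 1
1 1 0
0 1 0

After press 2 at (0,0):
1 1 1
0 1 0
0 1 0

After press 3 at (0,1):
0 0 0
0 0 0
0 1 0

After press 4 at (2,1):
0 0 0
0 1 0
1 0 1

After press 5 at (1,0):
1 0 0
1 0 0
0 0 1

Lights still on: 3

Answer: no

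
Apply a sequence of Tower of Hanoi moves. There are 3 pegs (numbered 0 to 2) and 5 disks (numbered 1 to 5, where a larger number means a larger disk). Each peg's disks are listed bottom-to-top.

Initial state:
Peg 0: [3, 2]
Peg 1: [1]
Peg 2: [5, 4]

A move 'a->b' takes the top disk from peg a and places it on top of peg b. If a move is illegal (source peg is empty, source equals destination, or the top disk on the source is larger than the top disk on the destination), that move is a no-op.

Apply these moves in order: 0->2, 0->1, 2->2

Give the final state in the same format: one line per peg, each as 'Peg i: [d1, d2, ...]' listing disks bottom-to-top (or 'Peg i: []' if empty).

Answer: Peg 0: [3]
Peg 1: [1]
Peg 2: [5, 4, 2]

Derivation:
After move 1 (0->2):
Peg 0: [3]
Peg 1: [1]
Peg 2: [5, 4, 2]

After move 2 (0->1):
Peg 0: [3]
Peg 1: [1]
Peg 2: [5, 4, 2]

After move 3 (2->2):
Peg 0: [3]
Peg 1: [1]
Peg 2: [5, 4, 2]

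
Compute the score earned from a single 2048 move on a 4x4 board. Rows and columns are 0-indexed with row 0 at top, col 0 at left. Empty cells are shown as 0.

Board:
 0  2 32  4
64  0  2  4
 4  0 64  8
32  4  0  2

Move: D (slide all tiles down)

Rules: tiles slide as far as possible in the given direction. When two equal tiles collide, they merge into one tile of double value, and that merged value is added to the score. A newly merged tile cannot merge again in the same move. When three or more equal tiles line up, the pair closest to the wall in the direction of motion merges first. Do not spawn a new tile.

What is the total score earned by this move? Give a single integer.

Answer: 8

Derivation:
Slide down:
col 0: [0, 64, 4, 32] -> [0, 64, 4, 32]  score +0 (running 0)
col 1: [2, 0, 0, 4] -> [0, 0, 2, 4]  score +0 (running 0)
col 2: [32, 2, 64, 0] -> [0, 32, 2, 64]  score +0 (running 0)
col 3: [4, 4, 8, 2] -> [0, 8, 8, 2]  score +8 (running 8)
Board after move:
 0  0  0  0
64  0 32  8
 4  2  2  8
32  4 64  2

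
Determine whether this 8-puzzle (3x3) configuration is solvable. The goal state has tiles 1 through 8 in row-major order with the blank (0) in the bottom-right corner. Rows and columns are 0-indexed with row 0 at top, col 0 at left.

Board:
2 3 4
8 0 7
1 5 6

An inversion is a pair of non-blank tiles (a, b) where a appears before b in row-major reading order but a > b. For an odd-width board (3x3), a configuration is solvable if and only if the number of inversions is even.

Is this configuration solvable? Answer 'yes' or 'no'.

Answer: yes

Derivation:
Inversions (pairs i<j in row-major order where tile[i] > tile[j] > 0): 10
10 is even, so the puzzle is solvable.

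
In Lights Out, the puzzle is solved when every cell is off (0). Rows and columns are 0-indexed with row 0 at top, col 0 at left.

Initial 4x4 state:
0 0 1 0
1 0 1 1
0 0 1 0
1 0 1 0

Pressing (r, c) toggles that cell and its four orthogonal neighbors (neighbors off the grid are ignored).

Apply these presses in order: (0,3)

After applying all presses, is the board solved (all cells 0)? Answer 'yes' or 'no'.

After press 1 at (0,3):
0 0 0 1
1 0 1 0
0 0 1 0
1 0 1 0

Lights still on: 6

Answer: no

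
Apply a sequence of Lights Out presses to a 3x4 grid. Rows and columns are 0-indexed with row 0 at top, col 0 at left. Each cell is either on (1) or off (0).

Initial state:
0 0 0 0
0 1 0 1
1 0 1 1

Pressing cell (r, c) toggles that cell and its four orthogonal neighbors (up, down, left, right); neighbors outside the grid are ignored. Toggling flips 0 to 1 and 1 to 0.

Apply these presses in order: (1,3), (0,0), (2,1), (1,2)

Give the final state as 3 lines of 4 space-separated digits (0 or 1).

After press 1 at (1,3):
0 0 0 1
0 1 1 0
1 0 1 0

After press 2 at (0,0):
1 1 0 1
1 1 1 0
1 0 1 0

After press 3 at (2,1):
1 1 0 1
1 0 1 0
0 1 0 0

After press 4 at (1,2):
1 1 1 1
1 1 0 1
0 1 1 0

Answer: 1 1 1 1
1 1 0 1
0 1 1 0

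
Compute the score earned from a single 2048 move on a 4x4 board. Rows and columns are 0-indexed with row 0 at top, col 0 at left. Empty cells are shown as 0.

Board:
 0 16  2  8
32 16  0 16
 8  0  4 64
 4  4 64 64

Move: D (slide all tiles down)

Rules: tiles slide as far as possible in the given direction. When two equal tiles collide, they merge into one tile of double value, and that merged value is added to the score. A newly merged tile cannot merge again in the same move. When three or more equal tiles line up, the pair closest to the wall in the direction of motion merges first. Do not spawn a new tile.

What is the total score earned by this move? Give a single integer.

Slide down:
col 0: [0, 32, 8, 4] -> [0, 32, 8, 4]  score +0 (running 0)
col 1: [16, 16, 0, 4] -> [0, 0, 32, 4]  score +32 (running 32)
col 2: [2, 0, 4, 64] -> [0, 2, 4, 64]  score +0 (running 32)
col 3: [8, 16, 64, 64] -> [0, 8, 16, 128]  score +128 (running 160)
Board after move:
  0   0   0   0
 32   0   2   8
  8  32   4  16
  4   4  64 128

Answer: 160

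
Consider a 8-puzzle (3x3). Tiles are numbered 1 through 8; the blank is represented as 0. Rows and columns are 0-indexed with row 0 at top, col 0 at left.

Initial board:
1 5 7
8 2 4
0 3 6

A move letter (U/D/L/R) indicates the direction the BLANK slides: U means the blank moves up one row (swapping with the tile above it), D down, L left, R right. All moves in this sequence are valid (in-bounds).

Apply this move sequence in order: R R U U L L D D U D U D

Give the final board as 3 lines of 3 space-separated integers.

Answer: 8 1 5
3 2 7
0 6 4

Derivation:
After move 1 (R):
1 5 7
8 2 4
3 0 6

After move 2 (R):
1 5 7
8 2 4
3 6 0

After move 3 (U):
1 5 7
8 2 0
3 6 4

After move 4 (U):
1 5 0
8 2 7
3 6 4

After move 5 (L):
1 0 5
8 2 7
3 6 4

After move 6 (L):
0 1 5
8 2 7
3 6 4

After move 7 (D):
8 1 5
0 2 7
3 6 4

After move 8 (D):
8 1 5
3 2 7
0 6 4

After move 9 (U):
8 1 5
0 2 7
3 6 4

After move 10 (D):
8 1 5
3 2 7
0 6 4

After move 11 (U):
8 1 5
0 2 7
3 6 4

After move 12 (D):
8 1 5
3 2 7
0 6 4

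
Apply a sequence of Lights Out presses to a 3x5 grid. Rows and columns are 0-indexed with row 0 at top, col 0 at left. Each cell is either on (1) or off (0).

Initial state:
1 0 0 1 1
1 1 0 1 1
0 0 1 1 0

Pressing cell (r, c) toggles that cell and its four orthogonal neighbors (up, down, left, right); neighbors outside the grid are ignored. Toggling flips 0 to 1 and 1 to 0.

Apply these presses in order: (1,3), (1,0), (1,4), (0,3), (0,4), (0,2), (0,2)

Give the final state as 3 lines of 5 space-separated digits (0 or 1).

After press 1 at (1,3):
1 0 0 0 1
1 1 1 0 0
0 0 1 0 0

After press 2 at (1,0):
0 0 0 0 1
0 0 1 0 0
1 0 1 0 0

After press 3 at (1,4):
0 0 0 0 0
0 0 1 1 1
1 0 1 0 1

After press 4 at (0,3):
0 0 1 1 1
0 0 1 0 1
1 0 1 0 1

After press 5 at (0,4):
0 0 1 0 0
0 0 1 0 0
1 0 1 0 1

After press 6 at (0,2):
0 1 0 1 0
0 0 0 0 0
1 0 1 0 1

After press 7 at (0,2):
0 0 1 0 0
0 0 1 0 0
1 0 1 0 1

Answer: 0 0 1 0 0
0 0 1 0 0
1 0 1 0 1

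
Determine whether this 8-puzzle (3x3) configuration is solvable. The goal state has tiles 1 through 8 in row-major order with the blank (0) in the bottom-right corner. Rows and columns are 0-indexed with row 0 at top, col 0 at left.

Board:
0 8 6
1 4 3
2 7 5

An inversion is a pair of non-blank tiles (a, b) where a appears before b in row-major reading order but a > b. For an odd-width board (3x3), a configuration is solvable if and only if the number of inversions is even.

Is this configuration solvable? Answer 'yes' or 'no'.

Answer: yes

Derivation:
Inversions (pairs i<j in row-major order where tile[i] > tile[j] > 0): 16
16 is even, so the puzzle is solvable.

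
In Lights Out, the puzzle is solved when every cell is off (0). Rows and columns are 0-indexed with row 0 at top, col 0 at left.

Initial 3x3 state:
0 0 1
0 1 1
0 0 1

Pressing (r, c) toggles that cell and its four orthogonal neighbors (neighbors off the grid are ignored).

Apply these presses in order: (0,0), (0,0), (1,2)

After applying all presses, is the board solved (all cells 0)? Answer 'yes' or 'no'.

Answer: yes

Derivation:
After press 1 at (0,0):
1 1 1
1 1 1
0 0 1

After press 2 at (0,0):
0 0 1
0 1 1
0 0 1

After press 3 at (1,2):
0 0 0
0 0 0
0 0 0

Lights still on: 0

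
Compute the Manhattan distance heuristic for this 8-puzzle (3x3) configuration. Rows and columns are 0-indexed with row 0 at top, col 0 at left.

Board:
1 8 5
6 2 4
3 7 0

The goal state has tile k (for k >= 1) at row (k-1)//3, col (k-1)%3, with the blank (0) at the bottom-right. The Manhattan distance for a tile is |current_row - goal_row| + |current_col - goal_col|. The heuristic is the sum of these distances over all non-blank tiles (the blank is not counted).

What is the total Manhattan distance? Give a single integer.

Tile 1: at (0,0), goal (0,0), distance |0-0|+|0-0| = 0
Tile 8: at (0,1), goal (2,1), distance |0-2|+|1-1| = 2
Tile 5: at (0,2), goal (1,1), distance |0-1|+|2-1| = 2
Tile 6: at (1,0), goal (1,2), distance |1-1|+|0-2| = 2
Tile 2: at (1,1), goal (0,1), distance |1-0|+|1-1| = 1
Tile 4: at (1,2), goal (1,0), distance |1-1|+|2-0| = 2
Tile 3: at (2,0), goal (0,2), distance |2-0|+|0-2| = 4
Tile 7: at (2,1), goal (2,0), distance |2-2|+|1-0| = 1
Sum: 0 + 2 + 2 + 2 + 1 + 2 + 4 + 1 = 14

Answer: 14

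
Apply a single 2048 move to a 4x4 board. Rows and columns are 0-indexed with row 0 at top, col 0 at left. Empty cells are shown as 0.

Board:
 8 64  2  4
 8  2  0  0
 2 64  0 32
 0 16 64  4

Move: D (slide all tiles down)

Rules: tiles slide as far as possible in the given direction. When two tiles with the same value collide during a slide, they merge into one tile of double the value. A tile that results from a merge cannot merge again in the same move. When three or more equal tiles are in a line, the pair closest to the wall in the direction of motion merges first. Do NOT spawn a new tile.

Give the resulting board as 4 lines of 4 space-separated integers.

Slide down:
col 0: [8, 8, 2, 0] -> [0, 0, 16, 2]
col 1: [64, 2, 64, 16] -> [64, 2, 64, 16]
col 2: [2, 0, 0, 64] -> [0, 0, 2, 64]
col 3: [4, 0, 32, 4] -> [0, 4, 32, 4]

Answer:  0 64  0  0
 0  2  0  4
16 64  2 32
 2 16 64  4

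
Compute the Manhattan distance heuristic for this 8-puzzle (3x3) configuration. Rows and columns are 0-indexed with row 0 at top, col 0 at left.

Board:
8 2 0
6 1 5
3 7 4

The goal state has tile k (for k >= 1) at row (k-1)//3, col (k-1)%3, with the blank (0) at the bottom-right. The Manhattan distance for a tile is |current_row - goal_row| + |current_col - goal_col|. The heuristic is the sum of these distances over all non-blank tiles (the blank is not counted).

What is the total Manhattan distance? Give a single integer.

Answer: 16

Derivation:
Tile 8: (0,0)->(2,1) = 3
Tile 2: (0,1)->(0,1) = 0
Tile 6: (1,0)->(1,2) = 2
Tile 1: (1,1)->(0,0) = 2
Tile 5: (1,2)->(1,1) = 1
Tile 3: (2,0)->(0,2) = 4
Tile 7: (2,1)->(2,0) = 1
Tile 4: (2,2)->(1,0) = 3
Sum: 3 + 0 + 2 + 2 + 1 + 4 + 1 + 3 = 16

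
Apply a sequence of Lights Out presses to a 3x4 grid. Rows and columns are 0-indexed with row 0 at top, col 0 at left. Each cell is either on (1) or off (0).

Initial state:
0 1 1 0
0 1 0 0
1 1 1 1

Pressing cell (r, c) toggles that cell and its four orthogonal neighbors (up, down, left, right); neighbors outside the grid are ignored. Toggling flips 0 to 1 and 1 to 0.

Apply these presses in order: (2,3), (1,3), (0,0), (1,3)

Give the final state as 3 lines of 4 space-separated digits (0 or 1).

After press 1 at (2,3):
0 1 1 0
0 1 0 1
1 1 0 0

After press 2 at (1,3):
0 1 1 1
0 1 1 0
1 1 0 1

After press 3 at (0,0):
1 0 1 1
1 1 1 0
1 1 0 1

After press 4 at (1,3):
1 0 1 0
1 1 0 1
1 1 0 0

Answer: 1 0 1 0
1 1 0 1
1 1 0 0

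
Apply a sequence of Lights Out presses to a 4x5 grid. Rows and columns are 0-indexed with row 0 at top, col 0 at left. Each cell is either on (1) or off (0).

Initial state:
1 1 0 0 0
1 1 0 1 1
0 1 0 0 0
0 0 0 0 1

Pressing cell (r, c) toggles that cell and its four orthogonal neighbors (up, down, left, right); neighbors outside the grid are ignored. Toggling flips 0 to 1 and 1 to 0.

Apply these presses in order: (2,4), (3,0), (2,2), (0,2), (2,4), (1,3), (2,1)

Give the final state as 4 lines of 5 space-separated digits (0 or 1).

After press 1 at (2,4):
1 1 0 0 0
1 1 0 1 0
0 1 0 1 1
0 0 0 0 0

After press 2 at (3,0):
1 1 0 0 0
1 1 0 1 0
1 1 0 1 1
1 1 0 0 0

After press 3 at (2,2):
1 1 0 0 0
1 1 1 1 0
1 0 1 0 1
1 1 1 0 0

After press 4 at (0,2):
1 0 1 1 0
1 1 0 1 0
1 0 1 0 1
1 1 1 0 0

After press 5 at (2,4):
1 0 1 1 0
1 1 0 1 1
1 0 1 1 0
1 1 1 0 1

After press 6 at (1,3):
1 0 1 0 0
1 1 1 0 0
1 0 1 0 0
1 1 1 0 1

After press 7 at (2,1):
1 0 1 0 0
1 0 1 0 0
0 1 0 0 0
1 0 1 0 1

Answer: 1 0 1 0 0
1 0 1 0 0
0 1 0 0 0
1 0 1 0 1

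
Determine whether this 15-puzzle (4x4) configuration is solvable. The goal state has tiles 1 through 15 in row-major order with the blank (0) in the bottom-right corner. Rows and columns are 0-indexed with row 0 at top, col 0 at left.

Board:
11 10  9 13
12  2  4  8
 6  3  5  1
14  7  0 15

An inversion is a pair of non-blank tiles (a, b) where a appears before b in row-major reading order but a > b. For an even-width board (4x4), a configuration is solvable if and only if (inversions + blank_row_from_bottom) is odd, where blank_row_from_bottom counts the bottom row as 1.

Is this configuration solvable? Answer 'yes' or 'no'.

Answer: yes

Derivation:
Inversions: 58
Blank is in row 3 (0-indexed from top), which is row 1 counting from the bottom (bottom = 1).
58 + 1 = 59, which is odd, so the puzzle is solvable.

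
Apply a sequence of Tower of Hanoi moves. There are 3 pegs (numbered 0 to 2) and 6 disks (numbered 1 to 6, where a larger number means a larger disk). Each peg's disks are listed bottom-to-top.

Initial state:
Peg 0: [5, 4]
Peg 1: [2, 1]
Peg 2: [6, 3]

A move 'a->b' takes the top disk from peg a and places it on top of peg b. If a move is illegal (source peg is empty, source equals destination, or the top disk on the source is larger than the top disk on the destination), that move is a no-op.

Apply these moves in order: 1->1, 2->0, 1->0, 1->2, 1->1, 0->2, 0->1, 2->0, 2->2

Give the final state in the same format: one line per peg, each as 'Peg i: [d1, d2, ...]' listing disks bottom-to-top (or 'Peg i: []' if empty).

After move 1 (1->1):
Peg 0: [5, 4]
Peg 1: [2, 1]
Peg 2: [6, 3]

After move 2 (2->0):
Peg 0: [5, 4, 3]
Peg 1: [2, 1]
Peg 2: [6]

After move 3 (1->0):
Peg 0: [5, 4, 3, 1]
Peg 1: [2]
Peg 2: [6]

After move 4 (1->2):
Peg 0: [5, 4, 3, 1]
Peg 1: []
Peg 2: [6, 2]

After move 5 (1->1):
Peg 0: [5, 4, 3, 1]
Peg 1: []
Peg 2: [6, 2]

After move 6 (0->2):
Peg 0: [5, 4, 3]
Peg 1: []
Peg 2: [6, 2, 1]

After move 7 (0->1):
Peg 0: [5, 4]
Peg 1: [3]
Peg 2: [6, 2, 1]

After move 8 (2->0):
Peg 0: [5, 4, 1]
Peg 1: [3]
Peg 2: [6, 2]

After move 9 (2->2):
Peg 0: [5, 4, 1]
Peg 1: [3]
Peg 2: [6, 2]

Answer: Peg 0: [5, 4, 1]
Peg 1: [3]
Peg 2: [6, 2]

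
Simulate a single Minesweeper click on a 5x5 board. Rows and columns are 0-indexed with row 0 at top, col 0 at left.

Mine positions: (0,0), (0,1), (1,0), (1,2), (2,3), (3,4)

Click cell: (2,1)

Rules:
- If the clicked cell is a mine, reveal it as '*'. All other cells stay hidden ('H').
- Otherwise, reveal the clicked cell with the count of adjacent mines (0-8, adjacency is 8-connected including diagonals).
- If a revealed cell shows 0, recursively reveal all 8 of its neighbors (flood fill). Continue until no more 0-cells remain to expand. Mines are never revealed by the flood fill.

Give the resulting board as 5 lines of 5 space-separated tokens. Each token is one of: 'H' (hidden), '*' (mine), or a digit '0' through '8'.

H H H H H
H H H H H
H 2 H H H
H H H H H
H H H H H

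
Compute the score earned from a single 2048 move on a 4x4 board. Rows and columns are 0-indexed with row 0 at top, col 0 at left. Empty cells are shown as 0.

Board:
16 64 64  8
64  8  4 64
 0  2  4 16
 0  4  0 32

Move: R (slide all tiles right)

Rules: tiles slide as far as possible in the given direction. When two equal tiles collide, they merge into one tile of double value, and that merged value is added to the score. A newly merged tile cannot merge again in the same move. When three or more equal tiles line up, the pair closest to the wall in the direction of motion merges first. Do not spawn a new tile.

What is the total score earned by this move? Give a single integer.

Answer: 128

Derivation:
Slide right:
row 0: [16, 64, 64, 8] -> [0, 16, 128, 8]  score +128 (running 128)
row 1: [64, 8, 4, 64] -> [64, 8, 4, 64]  score +0 (running 128)
row 2: [0, 2, 4, 16] -> [0, 2, 4, 16]  score +0 (running 128)
row 3: [0, 4, 0, 32] -> [0, 0, 4, 32]  score +0 (running 128)
Board after move:
  0  16 128   8
 64   8   4  64
  0   2   4  16
  0   0   4  32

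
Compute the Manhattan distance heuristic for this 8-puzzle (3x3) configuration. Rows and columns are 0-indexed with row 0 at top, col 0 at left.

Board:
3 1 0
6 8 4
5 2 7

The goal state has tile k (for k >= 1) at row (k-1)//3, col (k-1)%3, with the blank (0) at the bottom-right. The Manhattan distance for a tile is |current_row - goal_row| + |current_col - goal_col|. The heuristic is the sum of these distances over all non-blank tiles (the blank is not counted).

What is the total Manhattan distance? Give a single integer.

Tile 3: at (0,0), goal (0,2), distance |0-0|+|0-2| = 2
Tile 1: at (0,1), goal (0,0), distance |0-0|+|1-0| = 1
Tile 6: at (1,0), goal (1,2), distance |1-1|+|0-2| = 2
Tile 8: at (1,1), goal (2,1), distance |1-2|+|1-1| = 1
Tile 4: at (1,2), goal (1,0), distance |1-1|+|2-0| = 2
Tile 5: at (2,0), goal (1,1), distance |2-1|+|0-1| = 2
Tile 2: at (2,1), goal (0,1), distance |2-0|+|1-1| = 2
Tile 7: at (2,2), goal (2,0), distance |2-2|+|2-0| = 2
Sum: 2 + 1 + 2 + 1 + 2 + 2 + 2 + 2 = 14

Answer: 14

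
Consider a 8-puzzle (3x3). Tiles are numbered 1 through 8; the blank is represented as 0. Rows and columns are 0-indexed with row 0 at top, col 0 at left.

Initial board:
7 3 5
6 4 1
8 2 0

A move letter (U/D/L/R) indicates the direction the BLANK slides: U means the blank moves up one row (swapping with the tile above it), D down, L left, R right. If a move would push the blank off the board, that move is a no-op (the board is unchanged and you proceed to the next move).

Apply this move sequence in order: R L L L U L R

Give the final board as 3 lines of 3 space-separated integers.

Answer: 7 3 5
4 0 1
6 8 2

Derivation:
After move 1 (R):
7 3 5
6 4 1
8 2 0

After move 2 (L):
7 3 5
6 4 1
8 0 2

After move 3 (L):
7 3 5
6 4 1
0 8 2

After move 4 (L):
7 3 5
6 4 1
0 8 2

After move 5 (U):
7 3 5
0 4 1
6 8 2

After move 6 (L):
7 3 5
0 4 1
6 8 2

After move 7 (R):
7 3 5
4 0 1
6 8 2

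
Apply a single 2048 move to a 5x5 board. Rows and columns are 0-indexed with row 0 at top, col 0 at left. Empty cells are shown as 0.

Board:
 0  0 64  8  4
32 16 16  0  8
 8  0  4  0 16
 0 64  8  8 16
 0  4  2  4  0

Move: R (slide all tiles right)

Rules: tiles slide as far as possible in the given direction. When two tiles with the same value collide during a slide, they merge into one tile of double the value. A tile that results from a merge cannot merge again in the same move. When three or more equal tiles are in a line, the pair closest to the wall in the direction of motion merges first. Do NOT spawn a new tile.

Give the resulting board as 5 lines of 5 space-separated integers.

Answer:  0  0 64  8  4
 0  0 32 32  8
 0  0  8  4 16
 0  0 64 16 16
 0  0  4  2  4

Derivation:
Slide right:
row 0: [0, 0, 64, 8, 4] -> [0, 0, 64, 8, 4]
row 1: [32, 16, 16, 0, 8] -> [0, 0, 32, 32, 8]
row 2: [8, 0, 4, 0, 16] -> [0, 0, 8, 4, 16]
row 3: [0, 64, 8, 8, 16] -> [0, 0, 64, 16, 16]
row 4: [0, 4, 2, 4, 0] -> [0, 0, 4, 2, 4]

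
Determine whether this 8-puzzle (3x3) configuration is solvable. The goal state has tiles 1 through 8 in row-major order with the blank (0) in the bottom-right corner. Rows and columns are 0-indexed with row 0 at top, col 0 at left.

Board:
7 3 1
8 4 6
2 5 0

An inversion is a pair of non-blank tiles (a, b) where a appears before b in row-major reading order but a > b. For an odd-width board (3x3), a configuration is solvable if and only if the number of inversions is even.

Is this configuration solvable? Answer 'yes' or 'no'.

Answer: no

Derivation:
Inversions (pairs i<j in row-major order where tile[i] > tile[j] > 0): 15
15 is odd, so the puzzle is not solvable.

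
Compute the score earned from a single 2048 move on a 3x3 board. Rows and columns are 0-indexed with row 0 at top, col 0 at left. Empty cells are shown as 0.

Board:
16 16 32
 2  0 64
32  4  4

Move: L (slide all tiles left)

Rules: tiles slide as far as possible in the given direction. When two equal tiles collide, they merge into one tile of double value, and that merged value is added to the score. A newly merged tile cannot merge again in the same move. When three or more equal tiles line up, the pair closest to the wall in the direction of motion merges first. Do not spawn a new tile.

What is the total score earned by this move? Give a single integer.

Answer: 40

Derivation:
Slide left:
row 0: [16, 16, 32] -> [32, 32, 0]  score +32 (running 32)
row 1: [2, 0, 64] -> [2, 64, 0]  score +0 (running 32)
row 2: [32, 4, 4] -> [32, 8, 0]  score +8 (running 40)
Board after move:
32 32  0
 2 64  0
32  8  0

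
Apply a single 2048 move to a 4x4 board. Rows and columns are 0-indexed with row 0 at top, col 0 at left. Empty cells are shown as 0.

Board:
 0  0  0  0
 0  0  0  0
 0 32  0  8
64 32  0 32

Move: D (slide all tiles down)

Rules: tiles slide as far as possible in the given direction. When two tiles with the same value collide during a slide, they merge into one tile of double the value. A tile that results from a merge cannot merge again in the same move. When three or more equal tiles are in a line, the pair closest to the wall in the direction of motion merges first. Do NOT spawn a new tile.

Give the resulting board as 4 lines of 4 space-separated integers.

Slide down:
col 0: [0, 0, 0, 64] -> [0, 0, 0, 64]
col 1: [0, 0, 32, 32] -> [0, 0, 0, 64]
col 2: [0, 0, 0, 0] -> [0, 0, 0, 0]
col 3: [0, 0, 8, 32] -> [0, 0, 8, 32]

Answer:  0  0  0  0
 0  0  0  0
 0  0  0  8
64 64  0 32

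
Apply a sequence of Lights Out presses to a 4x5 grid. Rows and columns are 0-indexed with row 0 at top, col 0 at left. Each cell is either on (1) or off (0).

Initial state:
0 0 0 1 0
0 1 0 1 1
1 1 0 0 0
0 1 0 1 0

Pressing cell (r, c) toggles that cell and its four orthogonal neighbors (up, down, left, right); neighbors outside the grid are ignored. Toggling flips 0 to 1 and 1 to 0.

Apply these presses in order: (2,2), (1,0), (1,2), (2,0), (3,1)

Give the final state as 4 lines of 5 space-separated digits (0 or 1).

After press 1 at (2,2):
0 0 0 1 0
0 1 1 1 1
1 0 1 1 0
0 1 1 1 0

After press 2 at (1,0):
1 0 0 1 0
1 0 1 1 1
0 0 1 1 0
0 1 1 1 0

After press 3 at (1,2):
1 0 1 1 0
1 1 0 0 1
0 0 0 1 0
0 1 1 1 0

After press 4 at (2,0):
1 0 1 1 0
0 1 0 0 1
1 1 0 1 0
1 1 1 1 0

After press 5 at (3,1):
1 0 1 1 0
0 1 0 0 1
1 0 0 1 0
0 0 0 1 0

Answer: 1 0 1 1 0
0 1 0 0 1
1 0 0 1 0
0 0 0 1 0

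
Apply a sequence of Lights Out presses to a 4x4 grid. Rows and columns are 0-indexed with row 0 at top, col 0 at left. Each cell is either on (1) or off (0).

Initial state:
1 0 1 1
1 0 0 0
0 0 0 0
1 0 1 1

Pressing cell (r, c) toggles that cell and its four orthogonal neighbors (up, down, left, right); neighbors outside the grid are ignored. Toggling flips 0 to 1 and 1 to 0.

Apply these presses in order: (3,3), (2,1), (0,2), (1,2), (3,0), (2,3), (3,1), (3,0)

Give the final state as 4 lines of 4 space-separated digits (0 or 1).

After press 1 at (3,3):
1 0 1 1
1 0 0 0
0 0 0 1
1 0 0 0

After press 2 at (2,1):
1 0 1 1
1 1 0 0
1 1 1 1
1 1 0 0

After press 3 at (0,2):
1 1 0 0
1 1 1 0
1 1 1 1
1 1 0 0

After press 4 at (1,2):
1 1 1 0
1 0 0 1
1 1 0 1
1 1 0 0

After press 5 at (3,0):
1 1 1 0
1 0 0 1
0 1 0 1
0 0 0 0

After press 6 at (2,3):
1 1 1 0
1 0 0 0
0 1 1 0
0 0 0 1

After press 7 at (3,1):
1 1 1 0
1 0 0 0
0 0 1 0
1 1 1 1

After press 8 at (3,0):
1 1 1 0
1 0 0 0
1 0 1 0
0 0 1 1

Answer: 1 1 1 0
1 0 0 0
1 0 1 0
0 0 1 1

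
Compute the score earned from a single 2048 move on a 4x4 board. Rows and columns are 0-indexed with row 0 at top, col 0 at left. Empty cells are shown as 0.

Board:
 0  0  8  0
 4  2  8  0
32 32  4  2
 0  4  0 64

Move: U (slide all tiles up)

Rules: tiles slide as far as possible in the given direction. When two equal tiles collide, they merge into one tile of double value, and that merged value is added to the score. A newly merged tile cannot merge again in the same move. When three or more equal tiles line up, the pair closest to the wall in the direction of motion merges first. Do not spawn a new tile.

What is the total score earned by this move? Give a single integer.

Slide up:
col 0: [0, 4, 32, 0] -> [4, 32, 0, 0]  score +0 (running 0)
col 1: [0, 2, 32, 4] -> [2, 32, 4, 0]  score +0 (running 0)
col 2: [8, 8, 4, 0] -> [16, 4, 0, 0]  score +16 (running 16)
col 3: [0, 0, 2, 64] -> [2, 64, 0, 0]  score +0 (running 16)
Board after move:
 4  2 16  2
32 32  4 64
 0  4  0  0
 0  0  0  0

Answer: 16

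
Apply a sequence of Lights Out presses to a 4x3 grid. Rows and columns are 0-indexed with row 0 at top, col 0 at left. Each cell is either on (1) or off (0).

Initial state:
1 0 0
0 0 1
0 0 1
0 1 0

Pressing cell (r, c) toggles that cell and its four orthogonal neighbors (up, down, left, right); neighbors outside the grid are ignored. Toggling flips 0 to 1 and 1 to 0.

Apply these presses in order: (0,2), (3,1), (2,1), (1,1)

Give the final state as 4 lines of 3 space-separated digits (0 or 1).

After press 1 at (0,2):
1 1 1
0 0 0
0 0 1
0 1 0

After press 2 at (3,1):
1 1 1
0 0 0
0 1 1
1 0 1

After press 3 at (2,1):
1 1 1
0 1 0
1 0 0
1 1 1

After press 4 at (1,1):
1 0 1
1 0 1
1 1 0
1 1 1

Answer: 1 0 1
1 0 1
1 1 0
1 1 1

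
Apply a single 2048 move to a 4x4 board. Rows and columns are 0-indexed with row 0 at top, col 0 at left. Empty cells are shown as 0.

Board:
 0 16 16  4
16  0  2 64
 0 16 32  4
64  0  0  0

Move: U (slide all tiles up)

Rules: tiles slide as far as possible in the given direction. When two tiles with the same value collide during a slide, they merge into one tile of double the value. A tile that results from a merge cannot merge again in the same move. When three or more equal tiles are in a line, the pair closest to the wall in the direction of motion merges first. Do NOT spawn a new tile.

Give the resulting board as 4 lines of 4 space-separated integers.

Slide up:
col 0: [0, 16, 0, 64] -> [16, 64, 0, 0]
col 1: [16, 0, 16, 0] -> [32, 0, 0, 0]
col 2: [16, 2, 32, 0] -> [16, 2, 32, 0]
col 3: [4, 64, 4, 0] -> [4, 64, 4, 0]

Answer: 16 32 16  4
64  0  2 64
 0  0 32  4
 0  0  0  0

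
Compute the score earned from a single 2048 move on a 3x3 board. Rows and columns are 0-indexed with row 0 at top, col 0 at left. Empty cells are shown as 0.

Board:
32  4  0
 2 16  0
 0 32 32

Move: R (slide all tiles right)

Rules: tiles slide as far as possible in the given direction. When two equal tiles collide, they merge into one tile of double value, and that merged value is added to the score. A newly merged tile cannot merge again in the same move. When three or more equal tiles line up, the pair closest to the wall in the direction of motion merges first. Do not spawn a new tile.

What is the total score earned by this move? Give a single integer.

Slide right:
row 0: [32, 4, 0] -> [0, 32, 4]  score +0 (running 0)
row 1: [2, 16, 0] -> [0, 2, 16]  score +0 (running 0)
row 2: [0, 32, 32] -> [0, 0, 64]  score +64 (running 64)
Board after move:
 0 32  4
 0  2 16
 0  0 64

Answer: 64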